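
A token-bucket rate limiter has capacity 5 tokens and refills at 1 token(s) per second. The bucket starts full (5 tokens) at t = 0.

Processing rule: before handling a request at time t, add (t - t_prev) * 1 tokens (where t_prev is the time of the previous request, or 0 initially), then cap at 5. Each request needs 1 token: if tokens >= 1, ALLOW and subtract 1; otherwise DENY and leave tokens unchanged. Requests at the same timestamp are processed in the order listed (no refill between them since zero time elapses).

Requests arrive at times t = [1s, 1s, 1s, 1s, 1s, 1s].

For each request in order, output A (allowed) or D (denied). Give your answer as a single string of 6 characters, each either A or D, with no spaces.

Answer: AAAAAD

Derivation:
Simulating step by step:
  req#1 t=1s: ALLOW
  req#2 t=1s: ALLOW
  req#3 t=1s: ALLOW
  req#4 t=1s: ALLOW
  req#5 t=1s: ALLOW
  req#6 t=1s: DENY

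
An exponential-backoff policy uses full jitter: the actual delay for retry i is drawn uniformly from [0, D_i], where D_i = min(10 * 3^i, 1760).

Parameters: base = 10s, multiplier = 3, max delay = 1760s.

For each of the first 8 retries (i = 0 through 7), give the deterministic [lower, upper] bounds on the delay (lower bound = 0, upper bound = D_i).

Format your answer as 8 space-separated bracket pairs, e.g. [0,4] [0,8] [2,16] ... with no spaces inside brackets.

Answer: [0,10] [0,30] [0,90] [0,270] [0,810] [0,1760] [0,1760] [0,1760]

Derivation:
Computing bounds per retry:
  i=0: D_i=min(10*3^0,1760)=10, bounds=[0,10]
  i=1: D_i=min(10*3^1,1760)=30, bounds=[0,30]
  i=2: D_i=min(10*3^2,1760)=90, bounds=[0,90]
  i=3: D_i=min(10*3^3,1760)=270, bounds=[0,270]
  i=4: D_i=min(10*3^4,1760)=810, bounds=[0,810]
  i=5: D_i=min(10*3^5,1760)=1760, bounds=[0,1760]
  i=6: D_i=min(10*3^6,1760)=1760, bounds=[0,1760]
  i=7: D_i=min(10*3^7,1760)=1760, bounds=[0,1760]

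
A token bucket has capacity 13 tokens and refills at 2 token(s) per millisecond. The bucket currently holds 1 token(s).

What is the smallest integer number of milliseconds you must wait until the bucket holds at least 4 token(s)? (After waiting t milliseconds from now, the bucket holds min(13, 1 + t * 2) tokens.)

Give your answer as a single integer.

Answer: 2

Derivation:
Need 1 + t * 2 >= 4, so t >= 3/2.
Smallest integer t = ceil(3/2) = 2.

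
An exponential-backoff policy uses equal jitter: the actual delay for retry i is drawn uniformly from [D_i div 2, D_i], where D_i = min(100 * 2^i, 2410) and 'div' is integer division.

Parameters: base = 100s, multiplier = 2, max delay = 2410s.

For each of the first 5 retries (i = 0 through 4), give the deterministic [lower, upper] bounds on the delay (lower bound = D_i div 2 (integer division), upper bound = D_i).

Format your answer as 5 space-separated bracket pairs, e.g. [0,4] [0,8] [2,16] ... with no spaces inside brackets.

Answer: [50,100] [100,200] [200,400] [400,800] [800,1600]

Derivation:
Computing bounds per retry:
  i=0: D_i=min(100*2^0,2410)=100, bounds=[50,100]
  i=1: D_i=min(100*2^1,2410)=200, bounds=[100,200]
  i=2: D_i=min(100*2^2,2410)=400, bounds=[200,400]
  i=3: D_i=min(100*2^3,2410)=800, bounds=[400,800]
  i=4: D_i=min(100*2^4,2410)=1600, bounds=[800,1600]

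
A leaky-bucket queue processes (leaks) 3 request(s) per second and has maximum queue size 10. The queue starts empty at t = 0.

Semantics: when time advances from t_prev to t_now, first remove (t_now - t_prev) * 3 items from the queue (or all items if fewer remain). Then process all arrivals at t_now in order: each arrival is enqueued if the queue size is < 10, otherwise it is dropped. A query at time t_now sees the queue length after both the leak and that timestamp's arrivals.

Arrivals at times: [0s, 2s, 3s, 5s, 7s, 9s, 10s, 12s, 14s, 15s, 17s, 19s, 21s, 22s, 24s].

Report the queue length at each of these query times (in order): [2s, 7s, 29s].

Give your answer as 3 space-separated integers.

Queue lengths at query times:
  query t=2s: backlog = 1
  query t=7s: backlog = 1
  query t=29s: backlog = 0

Answer: 1 1 0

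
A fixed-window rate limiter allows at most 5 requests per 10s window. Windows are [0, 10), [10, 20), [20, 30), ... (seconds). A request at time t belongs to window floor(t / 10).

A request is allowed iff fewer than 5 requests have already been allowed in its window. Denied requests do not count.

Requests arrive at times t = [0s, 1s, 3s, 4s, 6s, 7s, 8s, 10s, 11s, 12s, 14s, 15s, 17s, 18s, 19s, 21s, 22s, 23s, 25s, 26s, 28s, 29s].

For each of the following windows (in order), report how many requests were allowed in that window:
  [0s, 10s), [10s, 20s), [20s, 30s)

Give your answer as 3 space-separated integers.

Answer: 5 5 5

Derivation:
Processing requests:
  req#1 t=0s (window 0): ALLOW
  req#2 t=1s (window 0): ALLOW
  req#3 t=3s (window 0): ALLOW
  req#4 t=4s (window 0): ALLOW
  req#5 t=6s (window 0): ALLOW
  req#6 t=7s (window 0): DENY
  req#7 t=8s (window 0): DENY
  req#8 t=10s (window 1): ALLOW
  req#9 t=11s (window 1): ALLOW
  req#10 t=12s (window 1): ALLOW
  req#11 t=14s (window 1): ALLOW
  req#12 t=15s (window 1): ALLOW
  req#13 t=17s (window 1): DENY
  req#14 t=18s (window 1): DENY
  req#15 t=19s (window 1): DENY
  req#16 t=21s (window 2): ALLOW
  req#17 t=22s (window 2): ALLOW
  req#18 t=23s (window 2): ALLOW
  req#19 t=25s (window 2): ALLOW
  req#20 t=26s (window 2): ALLOW
  req#21 t=28s (window 2): DENY
  req#22 t=29s (window 2): DENY

Allowed counts by window: 5 5 5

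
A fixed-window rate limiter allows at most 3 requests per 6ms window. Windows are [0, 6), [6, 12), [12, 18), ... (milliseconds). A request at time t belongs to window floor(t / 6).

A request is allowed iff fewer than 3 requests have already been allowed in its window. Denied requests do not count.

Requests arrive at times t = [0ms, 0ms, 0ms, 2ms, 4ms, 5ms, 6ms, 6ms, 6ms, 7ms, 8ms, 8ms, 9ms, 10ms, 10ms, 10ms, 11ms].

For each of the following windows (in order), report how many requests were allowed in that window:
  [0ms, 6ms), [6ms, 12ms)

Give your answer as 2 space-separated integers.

Processing requests:
  req#1 t=0ms (window 0): ALLOW
  req#2 t=0ms (window 0): ALLOW
  req#3 t=0ms (window 0): ALLOW
  req#4 t=2ms (window 0): DENY
  req#5 t=4ms (window 0): DENY
  req#6 t=5ms (window 0): DENY
  req#7 t=6ms (window 1): ALLOW
  req#8 t=6ms (window 1): ALLOW
  req#9 t=6ms (window 1): ALLOW
  req#10 t=7ms (window 1): DENY
  req#11 t=8ms (window 1): DENY
  req#12 t=8ms (window 1): DENY
  req#13 t=9ms (window 1): DENY
  req#14 t=10ms (window 1): DENY
  req#15 t=10ms (window 1): DENY
  req#16 t=10ms (window 1): DENY
  req#17 t=11ms (window 1): DENY

Allowed counts by window: 3 3

Answer: 3 3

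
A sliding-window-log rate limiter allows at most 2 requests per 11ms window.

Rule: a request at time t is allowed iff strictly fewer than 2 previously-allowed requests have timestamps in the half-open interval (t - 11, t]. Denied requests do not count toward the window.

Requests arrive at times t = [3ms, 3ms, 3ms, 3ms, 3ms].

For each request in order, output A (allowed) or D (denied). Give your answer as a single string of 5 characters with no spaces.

Tracking allowed requests in the window:
  req#1 t=3ms: ALLOW
  req#2 t=3ms: ALLOW
  req#3 t=3ms: DENY
  req#4 t=3ms: DENY
  req#5 t=3ms: DENY

Answer: AADDD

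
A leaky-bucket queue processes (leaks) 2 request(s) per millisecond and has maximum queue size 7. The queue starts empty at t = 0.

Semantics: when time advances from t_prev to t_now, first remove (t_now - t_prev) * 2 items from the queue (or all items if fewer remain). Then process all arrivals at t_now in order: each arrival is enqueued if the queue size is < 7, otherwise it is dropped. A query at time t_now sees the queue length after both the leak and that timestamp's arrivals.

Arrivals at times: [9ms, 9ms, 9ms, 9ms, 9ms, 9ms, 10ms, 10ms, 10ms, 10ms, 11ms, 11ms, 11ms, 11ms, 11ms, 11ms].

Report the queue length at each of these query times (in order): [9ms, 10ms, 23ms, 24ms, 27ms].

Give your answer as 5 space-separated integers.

Queue lengths at query times:
  query t=9ms: backlog = 6
  query t=10ms: backlog = 7
  query t=23ms: backlog = 0
  query t=24ms: backlog = 0
  query t=27ms: backlog = 0

Answer: 6 7 0 0 0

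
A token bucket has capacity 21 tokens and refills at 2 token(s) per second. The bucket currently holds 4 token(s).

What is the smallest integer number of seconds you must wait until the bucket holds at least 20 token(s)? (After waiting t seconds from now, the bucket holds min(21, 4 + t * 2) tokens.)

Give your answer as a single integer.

Answer: 8

Derivation:
Need 4 + t * 2 >= 20, so t >= 16/2.
Smallest integer t = ceil(16/2) = 8.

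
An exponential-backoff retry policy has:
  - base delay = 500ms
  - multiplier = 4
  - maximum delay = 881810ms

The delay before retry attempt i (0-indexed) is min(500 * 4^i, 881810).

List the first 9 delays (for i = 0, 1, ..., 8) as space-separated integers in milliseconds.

Computing each delay:
  i=0: min(500*4^0, 881810) = 500
  i=1: min(500*4^1, 881810) = 2000
  i=2: min(500*4^2, 881810) = 8000
  i=3: min(500*4^3, 881810) = 32000
  i=4: min(500*4^4, 881810) = 128000
  i=5: min(500*4^5, 881810) = 512000
  i=6: min(500*4^6, 881810) = 881810
  i=7: min(500*4^7, 881810) = 881810
  i=8: min(500*4^8, 881810) = 881810

Answer: 500 2000 8000 32000 128000 512000 881810 881810 881810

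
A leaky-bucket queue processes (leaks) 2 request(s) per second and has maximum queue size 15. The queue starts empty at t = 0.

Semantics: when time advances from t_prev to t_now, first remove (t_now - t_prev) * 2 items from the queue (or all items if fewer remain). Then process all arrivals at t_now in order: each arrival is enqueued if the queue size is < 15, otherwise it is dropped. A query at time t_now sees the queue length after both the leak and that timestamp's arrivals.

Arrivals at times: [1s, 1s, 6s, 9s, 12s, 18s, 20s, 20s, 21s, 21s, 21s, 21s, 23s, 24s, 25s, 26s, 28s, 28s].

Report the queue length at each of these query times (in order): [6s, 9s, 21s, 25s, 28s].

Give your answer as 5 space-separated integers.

Queue lengths at query times:
  query t=6s: backlog = 1
  query t=9s: backlog = 1
  query t=21s: backlog = 4
  query t=25s: backlog = 1
  query t=28s: backlog = 2

Answer: 1 1 4 1 2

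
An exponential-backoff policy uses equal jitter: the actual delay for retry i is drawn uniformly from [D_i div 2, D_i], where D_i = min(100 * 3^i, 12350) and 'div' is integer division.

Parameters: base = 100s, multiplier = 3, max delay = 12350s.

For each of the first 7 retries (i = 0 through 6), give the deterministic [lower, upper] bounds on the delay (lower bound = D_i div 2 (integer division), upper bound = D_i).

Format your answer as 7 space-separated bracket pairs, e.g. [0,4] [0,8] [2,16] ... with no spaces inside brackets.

Answer: [50,100] [150,300] [450,900] [1350,2700] [4050,8100] [6175,12350] [6175,12350]

Derivation:
Computing bounds per retry:
  i=0: D_i=min(100*3^0,12350)=100, bounds=[50,100]
  i=1: D_i=min(100*3^1,12350)=300, bounds=[150,300]
  i=2: D_i=min(100*3^2,12350)=900, bounds=[450,900]
  i=3: D_i=min(100*3^3,12350)=2700, bounds=[1350,2700]
  i=4: D_i=min(100*3^4,12350)=8100, bounds=[4050,8100]
  i=5: D_i=min(100*3^5,12350)=12350, bounds=[6175,12350]
  i=6: D_i=min(100*3^6,12350)=12350, bounds=[6175,12350]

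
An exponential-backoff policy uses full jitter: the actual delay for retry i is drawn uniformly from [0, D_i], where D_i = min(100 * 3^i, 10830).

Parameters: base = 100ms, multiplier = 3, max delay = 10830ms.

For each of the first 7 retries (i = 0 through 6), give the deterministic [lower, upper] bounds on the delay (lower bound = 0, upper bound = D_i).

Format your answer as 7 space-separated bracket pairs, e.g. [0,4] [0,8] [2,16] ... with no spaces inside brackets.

Computing bounds per retry:
  i=0: D_i=min(100*3^0,10830)=100, bounds=[0,100]
  i=1: D_i=min(100*3^1,10830)=300, bounds=[0,300]
  i=2: D_i=min(100*3^2,10830)=900, bounds=[0,900]
  i=3: D_i=min(100*3^3,10830)=2700, bounds=[0,2700]
  i=4: D_i=min(100*3^4,10830)=8100, bounds=[0,8100]
  i=5: D_i=min(100*3^5,10830)=10830, bounds=[0,10830]
  i=6: D_i=min(100*3^6,10830)=10830, bounds=[0,10830]

Answer: [0,100] [0,300] [0,900] [0,2700] [0,8100] [0,10830] [0,10830]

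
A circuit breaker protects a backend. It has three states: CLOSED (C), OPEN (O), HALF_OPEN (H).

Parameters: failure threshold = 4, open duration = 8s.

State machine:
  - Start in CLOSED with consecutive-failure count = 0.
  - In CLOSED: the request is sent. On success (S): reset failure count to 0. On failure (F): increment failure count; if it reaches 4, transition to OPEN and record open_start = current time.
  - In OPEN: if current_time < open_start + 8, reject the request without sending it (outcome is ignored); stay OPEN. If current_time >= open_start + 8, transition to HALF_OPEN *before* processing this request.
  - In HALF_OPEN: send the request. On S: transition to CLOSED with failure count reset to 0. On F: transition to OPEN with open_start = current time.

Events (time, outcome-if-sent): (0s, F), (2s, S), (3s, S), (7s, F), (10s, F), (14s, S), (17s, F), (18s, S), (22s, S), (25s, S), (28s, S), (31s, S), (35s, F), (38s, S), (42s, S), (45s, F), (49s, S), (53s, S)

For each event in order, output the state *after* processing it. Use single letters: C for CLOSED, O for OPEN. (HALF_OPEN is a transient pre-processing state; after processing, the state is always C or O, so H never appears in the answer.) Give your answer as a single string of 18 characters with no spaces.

Answer: CCCCCCCCCCCCCCCCCC

Derivation:
State after each event:
  event#1 t=0s outcome=F: state=CLOSED
  event#2 t=2s outcome=S: state=CLOSED
  event#3 t=3s outcome=S: state=CLOSED
  event#4 t=7s outcome=F: state=CLOSED
  event#5 t=10s outcome=F: state=CLOSED
  event#6 t=14s outcome=S: state=CLOSED
  event#7 t=17s outcome=F: state=CLOSED
  event#8 t=18s outcome=S: state=CLOSED
  event#9 t=22s outcome=S: state=CLOSED
  event#10 t=25s outcome=S: state=CLOSED
  event#11 t=28s outcome=S: state=CLOSED
  event#12 t=31s outcome=S: state=CLOSED
  event#13 t=35s outcome=F: state=CLOSED
  event#14 t=38s outcome=S: state=CLOSED
  event#15 t=42s outcome=S: state=CLOSED
  event#16 t=45s outcome=F: state=CLOSED
  event#17 t=49s outcome=S: state=CLOSED
  event#18 t=53s outcome=S: state=CLOSED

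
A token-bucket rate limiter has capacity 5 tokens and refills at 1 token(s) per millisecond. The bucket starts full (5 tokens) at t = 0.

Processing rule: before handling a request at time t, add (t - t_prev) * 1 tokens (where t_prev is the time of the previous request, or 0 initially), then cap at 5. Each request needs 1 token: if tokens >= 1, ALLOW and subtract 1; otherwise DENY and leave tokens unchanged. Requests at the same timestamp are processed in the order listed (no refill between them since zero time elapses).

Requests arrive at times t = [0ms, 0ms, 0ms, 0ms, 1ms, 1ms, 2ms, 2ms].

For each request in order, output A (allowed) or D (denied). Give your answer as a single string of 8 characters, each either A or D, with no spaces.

Answer: AAAAAAAD

Derivation:
Simulating step by step:
  req#1 t=0ms: ALLOW
  req#2 t=0ms: ALLOW
  req#3 t=0ms: ALLOW
  req#4 t=0ms: ALLOW
  req#5 t=1ms: ALLOW
  req#6 t=1ms: ALLOW
  req#7 t=2ms: ALLOW
  req#8 t=2ms: DENY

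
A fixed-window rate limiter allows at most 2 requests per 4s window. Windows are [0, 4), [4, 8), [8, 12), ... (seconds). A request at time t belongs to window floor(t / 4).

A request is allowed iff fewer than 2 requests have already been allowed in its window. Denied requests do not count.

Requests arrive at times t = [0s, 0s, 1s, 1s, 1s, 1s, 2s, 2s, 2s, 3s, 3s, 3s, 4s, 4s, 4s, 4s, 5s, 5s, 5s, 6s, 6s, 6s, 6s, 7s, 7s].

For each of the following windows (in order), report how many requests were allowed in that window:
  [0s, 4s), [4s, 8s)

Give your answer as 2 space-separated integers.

Answer: 2 2

Derivation:
Processing requests:
  req#1 t=0s (window 0): ALLOW
  req#2 t=0s (window 0): ALLOW
  req#3 t=1s (window 0): DENY
  req#4 t=1s (window 0): DENY
  req#5 t=1s (window 0): DENY
  req#6 t=1s (window 0): DENY
  req#7 t=2s (window 0): DENY
  req#8 t=2s (window 0): DENY
  req#9 t=2s (window 0): DENY
  req#10 t=3s (window 0): DENY
  req#11 t=3s (window 0): DENY
  req#12 t=3s (window 0): DENY
  req#13 t=4s (window 1): ALLOW
  req#14 t=4s (window 1): ALLOW
  req#15 t=4s (window 1): DENY
  req#16 t=4s (window 1): DENY
  req#17 t=5s (window 1): DENY
  req#18 t=5s (window 1): DENY
  req#19 t=5s (window 1): DENY
  req#20 t=6s (window 1): DENY
  req#21 t=6s (window 1): DENY
  req#22 t=6s (window 1): DENY
  req#23 t=6s (window 1): DENY
  req#24 t=7s (window 1): DENY
  req#25 t=7s (window 1): DENY

Allowed counts by window: 2 2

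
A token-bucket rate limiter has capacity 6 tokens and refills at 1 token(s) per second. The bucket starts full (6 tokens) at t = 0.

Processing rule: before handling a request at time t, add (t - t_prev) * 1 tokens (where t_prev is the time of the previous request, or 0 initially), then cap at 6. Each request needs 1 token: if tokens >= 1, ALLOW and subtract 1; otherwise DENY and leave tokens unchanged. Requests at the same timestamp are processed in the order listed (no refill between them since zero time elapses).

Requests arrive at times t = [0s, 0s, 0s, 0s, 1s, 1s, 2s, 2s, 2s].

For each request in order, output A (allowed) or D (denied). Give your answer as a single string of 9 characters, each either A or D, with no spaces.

Simulating step by step:
  req#1 t=0s: ALLOW
  req#2 t=0s: ALLOW
  req#3 t=0s: ALLOW
  req#4 t=0s: ALLOW
  req#5 t=1s: ALLOW
  req#6 t=1s: ALLOW
  req#7 t=2s: ALLOW
  req#8 t=2s: ALLOW
  req#9 t=2s: DENY

Answer: AAAAAAAAD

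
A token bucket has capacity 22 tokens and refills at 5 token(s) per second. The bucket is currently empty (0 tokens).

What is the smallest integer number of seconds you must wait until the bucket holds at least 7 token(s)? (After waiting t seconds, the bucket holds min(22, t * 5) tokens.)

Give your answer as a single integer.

Need t * 5 >= 7, so t >= 7/5.
Smallest integer t = ceil(7/5) = 2.

Answer: 2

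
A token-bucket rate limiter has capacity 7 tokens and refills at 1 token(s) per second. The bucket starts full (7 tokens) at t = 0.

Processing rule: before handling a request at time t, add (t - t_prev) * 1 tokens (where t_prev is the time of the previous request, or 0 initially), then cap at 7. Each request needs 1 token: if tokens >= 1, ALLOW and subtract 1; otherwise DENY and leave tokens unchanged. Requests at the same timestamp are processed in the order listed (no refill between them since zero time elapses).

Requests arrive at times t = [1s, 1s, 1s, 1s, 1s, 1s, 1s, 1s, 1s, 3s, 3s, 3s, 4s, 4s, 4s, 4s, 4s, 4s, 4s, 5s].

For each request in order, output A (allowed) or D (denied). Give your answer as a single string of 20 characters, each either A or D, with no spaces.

Simulating step by step:
  req#1 t=1s: ALLOW
  req#2 t=1s: ALLOW
  req#3 t=1s: ALLOW
  req#4 t=1s: ALLOW
  req#5 t=1s: ALLOW
  req#6 t=1s: ALLOW
  req#7 t=1s: ALLOW
  req#8 t=1s: DENY
  req#9 t=1s: DENY
  req#10 t=3s: ALLOW
  req#11 t=3s: ALLOW
  req#12 t=3s: DENY
  req#13 t=4s: ALLOW
  req#14 t=4s: DENY
  req#15 t=4s: DENY
  req#16 t=4s: DENY
  req#17 t=4s: DENY
  req#18 t=4s: DENY
  req#19 t=4s: DENY
  req#20 t=5s: ALLOW

Answer: AAAAAAADDAADADDDDDDA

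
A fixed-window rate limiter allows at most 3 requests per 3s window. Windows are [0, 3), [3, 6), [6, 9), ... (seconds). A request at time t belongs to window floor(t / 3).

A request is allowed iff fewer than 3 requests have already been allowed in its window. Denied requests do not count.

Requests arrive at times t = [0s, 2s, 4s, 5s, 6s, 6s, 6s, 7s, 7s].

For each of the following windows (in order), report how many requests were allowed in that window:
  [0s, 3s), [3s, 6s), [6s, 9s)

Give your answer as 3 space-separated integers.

Processing requests:
  req#1 t=0s (window 0): ALLOW
  req#2 t=2s (window 0): ALLOW
  req#3 t=4s (window 1): ALLOW
  req#4 t=5s (window 1): ALLOW
  req#5 t=6s (window 2): ALLOW
  req#6 t=6s (window 2): ALLOW
  req#7 t=6s (window 2): ALLOW
  req#8 t=7s (window 2): DENY
  req#9 t=7s (window 2): DENY

Allowed counts by window: 2 2 3

Answer: 2 2 3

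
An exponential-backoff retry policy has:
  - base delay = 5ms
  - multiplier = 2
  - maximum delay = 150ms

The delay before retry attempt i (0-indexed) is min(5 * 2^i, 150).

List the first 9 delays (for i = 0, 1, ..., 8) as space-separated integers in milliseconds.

Computing each delay:
  i=0: min(5*2^0, 150) = 5
  i=1: min(5*2^1, 150) = 10
  i=2: min(5*2^2, 150) = 20
  i=3: min(5*2^3, 150) = 40
  i=4: min(5*2^4, 150) = 80
  i=5: min(5*2^5, 150) = 150
  i=6: min(5*2^6, 150) = 150
  i=7: min(5*2^7, 150) = 150
  i=8: min(5*2^8, 150) = 150

Answer: 5 10 20 40 80 150 150 150 150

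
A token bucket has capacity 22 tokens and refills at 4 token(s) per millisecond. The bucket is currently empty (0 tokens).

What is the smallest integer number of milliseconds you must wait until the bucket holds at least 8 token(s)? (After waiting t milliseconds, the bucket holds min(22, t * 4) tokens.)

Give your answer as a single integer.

Need t * 4 >= 8, so t >= 8/4.
Smallest integer t = ceil(8/4) = 2.

Answer: 2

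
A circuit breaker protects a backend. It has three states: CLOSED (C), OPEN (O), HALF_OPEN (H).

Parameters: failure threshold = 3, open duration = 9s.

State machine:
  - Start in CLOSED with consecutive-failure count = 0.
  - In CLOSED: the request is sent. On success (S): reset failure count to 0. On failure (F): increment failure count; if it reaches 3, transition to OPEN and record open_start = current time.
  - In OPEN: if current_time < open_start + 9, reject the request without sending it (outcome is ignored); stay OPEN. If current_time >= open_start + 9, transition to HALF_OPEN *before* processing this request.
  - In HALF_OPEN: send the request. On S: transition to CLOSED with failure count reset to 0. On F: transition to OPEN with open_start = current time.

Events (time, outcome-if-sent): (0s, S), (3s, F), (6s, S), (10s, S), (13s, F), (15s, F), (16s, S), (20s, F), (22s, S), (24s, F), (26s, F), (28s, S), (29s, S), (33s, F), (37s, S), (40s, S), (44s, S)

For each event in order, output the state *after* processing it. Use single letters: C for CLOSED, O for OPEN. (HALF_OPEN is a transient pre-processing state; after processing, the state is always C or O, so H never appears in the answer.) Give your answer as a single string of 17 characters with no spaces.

Answer: CCCCCCCCCCCCCCCCC

Derivation:
State after each event:
  event#1 t=0s outcome=S: state=CLOSED
  event#2 t=3s outcome=F: state=CLOSED
  event#3 t=6s outcome=S: state=CLOSED
  event#4 t=10s outcome=S: state=CLOSED
  event#5 t=13s outcome=F: state=CLOSED
  event#6 t=15s outcome=F: state=CLOSED
  event#7 t=16s outcome=S: state=CLOSED
  event#8 t=20s outcome=F: state=CLOSED
  event#9 t=22s outcome=S: state=CLOSED
  event#10 t=24s outcome=F: state=CLOSED
  event#11 t=26s outcome=F: state=CLOSED
  event#12 t=28s outcome=S: state=CLOSED
  event#13 t=29s outcome=S: state=CLOSED
  event#14 t=33s outcome=F: state=CLOSED
  event#15 t=37s outcome=S: state=CLOSED
  event#16 t=40s outcome=S: state=CLOSED
  event#17 t=44s outcome=S: state=CLOSED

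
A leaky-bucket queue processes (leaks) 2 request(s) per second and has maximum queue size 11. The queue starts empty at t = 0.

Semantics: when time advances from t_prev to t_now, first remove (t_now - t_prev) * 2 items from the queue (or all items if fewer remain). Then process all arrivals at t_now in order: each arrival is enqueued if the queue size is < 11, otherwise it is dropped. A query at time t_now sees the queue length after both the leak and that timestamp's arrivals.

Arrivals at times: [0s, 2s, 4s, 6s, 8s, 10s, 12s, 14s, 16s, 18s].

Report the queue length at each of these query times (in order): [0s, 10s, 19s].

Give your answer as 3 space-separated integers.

Answer: 1 1 0

Derivation:
Queue lengths at query times:
  query t=0s: backlog = 1
  query t=10s: backlog = 1
  query t=19s: backlog = 0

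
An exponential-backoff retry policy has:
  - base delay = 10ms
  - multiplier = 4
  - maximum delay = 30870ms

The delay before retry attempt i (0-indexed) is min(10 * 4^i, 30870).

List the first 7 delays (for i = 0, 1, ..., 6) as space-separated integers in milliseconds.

Answer: 10 40 160 640 2560 10240 30870

Derivation:
Computing each delay:
  i=0: min(10*4^0, 30870) = 10
  i=1: min(10*4^1, 30870) = 40
  i=2: min(10*4^2, 30870) = 160
  i=3: min(10*4^3, 30870) = 640
  i=4: min(10*4^4, 30870) = 2560
  i=5: min(10*4^5, 30870) = 10240
  i=6: min(10*4^6, 30870) = 30870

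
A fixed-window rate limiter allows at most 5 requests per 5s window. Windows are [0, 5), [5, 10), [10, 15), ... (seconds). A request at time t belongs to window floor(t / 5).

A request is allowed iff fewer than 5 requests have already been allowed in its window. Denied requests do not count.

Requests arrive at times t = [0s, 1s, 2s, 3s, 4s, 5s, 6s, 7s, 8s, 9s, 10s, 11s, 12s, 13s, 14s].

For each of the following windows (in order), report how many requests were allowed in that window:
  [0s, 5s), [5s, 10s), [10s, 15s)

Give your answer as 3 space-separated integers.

Processing requests:
  req#1 t=0s (window 0): ALLOW
  req#2 t=1s (window 0): ALLOW
  req#3 t=2s (window 0): ALLOW
  req#4 t=3s (window 0): ALLOW
  req#5 t=4s (window 0): ALLOW
  req#6 t=5s (window 1): ALLOW
  req#7 t=6s (window 1): ALLOW
  req#8 t=7s (window 1): ALLOW
  req#9 t=8s (window 1): ALLOW
  req#10 t=9s (window 1): ALLOW
  req#11 t=10s (window 2): ALLOW
  req#12 t=11s (window 2): ALLOW
  req#13 t=12s (window 2): ALLOW
  req#14 t=13s (window 2): ALLOW
  req#15 t=14s (window 2): ALLOW

Allowed counts by window: 5 5 5

Answer: 5 5 5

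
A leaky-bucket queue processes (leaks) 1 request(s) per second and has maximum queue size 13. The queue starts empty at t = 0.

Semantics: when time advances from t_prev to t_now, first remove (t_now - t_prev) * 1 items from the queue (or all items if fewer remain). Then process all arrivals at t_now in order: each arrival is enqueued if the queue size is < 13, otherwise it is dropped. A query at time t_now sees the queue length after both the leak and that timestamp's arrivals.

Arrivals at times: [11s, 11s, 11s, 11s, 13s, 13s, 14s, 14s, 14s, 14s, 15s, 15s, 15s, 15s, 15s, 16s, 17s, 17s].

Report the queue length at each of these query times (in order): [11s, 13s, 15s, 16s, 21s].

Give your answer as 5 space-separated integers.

Queue lengths at query times:
  query t=11s: backlog = 4
  query t=13s: backlog = 4
  query t=15s: backlog = 11
  query t=16s: backlog = 11
  query t=21s: backlog = 8

Answer: 4 4 11 11 8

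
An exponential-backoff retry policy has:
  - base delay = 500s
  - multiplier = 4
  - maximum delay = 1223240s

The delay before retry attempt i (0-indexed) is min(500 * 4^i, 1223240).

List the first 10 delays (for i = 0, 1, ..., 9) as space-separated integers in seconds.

Computing each delay:
  i=0: min(500*4^0, 1223240) = 500
  i=1: min(500*4^1, 1223240) = 2000
  i=2: min(500*4^2, 1223240) = 8000
  i=3: min(500*4^3, 1223240) = 32000
  i=4: min(500*4^4, 1223240) = 128000
  i=5: min(500*4^5, 1223240) = 512000
  i=6: min(500*4^6, 1223240) = 1223240
  i=7: min(500*4^7, 1223240) = 1223240
  i=8: min(500*4^8, 1223240) = 1223240
  i=9: min(500*4^9, 1223240) = 1223240

Answer: 500 2000 8000 32000 128000 512000 1223240 1223240 1223240 1223240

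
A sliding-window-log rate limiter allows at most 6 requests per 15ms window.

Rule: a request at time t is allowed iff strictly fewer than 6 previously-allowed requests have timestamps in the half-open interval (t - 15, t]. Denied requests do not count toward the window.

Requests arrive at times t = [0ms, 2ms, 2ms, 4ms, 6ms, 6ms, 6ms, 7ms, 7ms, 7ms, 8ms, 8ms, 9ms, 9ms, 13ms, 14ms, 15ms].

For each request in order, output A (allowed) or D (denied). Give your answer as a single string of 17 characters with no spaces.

Tracking allowed requests in the window:
  req#1 t=0ms: ALLOW
  req#2 t=2ms: ALLOW
  req#3 t=2ms: ALLOW
  req#4 t=4ms: ALLOW
  req#5 t=6ms: ALLOW
  req#6 t=6ms: ALLOW
  req#7 t=6ms: DENY
  req#8 t=7ms: DENY
  req#9 t=7ms: DENY
  req#10 t=7ms: DENY
  req#11 t=8ms: DENY
  req#12 t=8ms: DENY
  req#13 t=9ms: DENY
  req#14 t=9ms: DENY
  req#15 t=13ms: DENY
  req#16 t=14ms: DENY
  req#17 t=15ms: ALLOW

Answer: AAAAAADDDDDDDDDDA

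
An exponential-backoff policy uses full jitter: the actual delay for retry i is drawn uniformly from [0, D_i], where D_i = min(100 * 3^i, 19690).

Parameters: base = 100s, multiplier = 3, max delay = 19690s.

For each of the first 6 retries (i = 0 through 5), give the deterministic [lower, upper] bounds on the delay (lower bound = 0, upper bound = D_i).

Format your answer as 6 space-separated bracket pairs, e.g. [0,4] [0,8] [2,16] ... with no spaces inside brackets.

Computing bounds per retry:
  i=0: D_i=min(100*3^0,19690)=100, bounds=[0,100]
  i=1: D_i=min(100*3^1,19690)=300, bounds=[0,300]
  i=2: D_i=min(100*3^2,19690)=900, bounds=[0,900]
  i=3: D_i=min(100*3^3,19690)=2700, bounds=[0,2700]
  i=4: D_i=min(100*3^4,19690)=8100, bounds=[0,8100]
  i=5: D_i=min(100*3^5,19690)=19690, bounds=[0,19690]

Answer: [0,100] [0,300] [0,900] [0,2700] [0,8100] [0,19690]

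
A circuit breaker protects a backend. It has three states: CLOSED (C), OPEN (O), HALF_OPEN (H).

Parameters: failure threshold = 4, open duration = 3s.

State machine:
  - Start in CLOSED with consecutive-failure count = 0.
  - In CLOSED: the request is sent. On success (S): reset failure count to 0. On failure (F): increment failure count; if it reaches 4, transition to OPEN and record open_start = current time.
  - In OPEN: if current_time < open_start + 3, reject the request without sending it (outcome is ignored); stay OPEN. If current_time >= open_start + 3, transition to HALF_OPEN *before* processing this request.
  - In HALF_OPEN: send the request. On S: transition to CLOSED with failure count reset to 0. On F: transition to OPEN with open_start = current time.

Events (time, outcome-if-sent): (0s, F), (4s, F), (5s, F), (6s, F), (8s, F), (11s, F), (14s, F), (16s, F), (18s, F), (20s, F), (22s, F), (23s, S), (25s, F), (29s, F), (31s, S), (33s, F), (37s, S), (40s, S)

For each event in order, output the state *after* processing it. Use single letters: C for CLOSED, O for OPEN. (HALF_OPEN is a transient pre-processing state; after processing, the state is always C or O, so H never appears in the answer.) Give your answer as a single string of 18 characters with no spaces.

State after each event:
  event#1 t=0s outcome=F: state=CLOSED
  event#2 t=4s outcome=F: state=CLOSED
  event#3 t=5s outcome=F: state=CLOSED
  event#4 t=6s outcome=F: state=OPEN
  event#5 t=8s outcome=F: state=OPEN
  event#6 t=11s outcome=F: state=OPEN
  event#7 t=14s outcome=F: state=OPEN
  event#8 t=16s outcome=F: state=OPEN
  event#9 t=18s outcome=F: state=OPEN
  event#10 t=20s outcome=F: state=OPEN
  event#11 t=22s outcome=F: state=OPEN
  event#12 t=23s outcome=S: state=OPEN
  event#13 t=25s outcome=F: state=OPEN
  event#14 t=29s outcome=F: state=OPEN
  event#15 t=31s outcome=S: state=OPEN
  event#16 t=33s outcome=F: state=OPEN
  event#17 t=37s outcome=S: state=CLOSED
  event#18 t=40s outcome=S: state=CLOSED

Answer: CCCOOOOOOOOOOOOOCC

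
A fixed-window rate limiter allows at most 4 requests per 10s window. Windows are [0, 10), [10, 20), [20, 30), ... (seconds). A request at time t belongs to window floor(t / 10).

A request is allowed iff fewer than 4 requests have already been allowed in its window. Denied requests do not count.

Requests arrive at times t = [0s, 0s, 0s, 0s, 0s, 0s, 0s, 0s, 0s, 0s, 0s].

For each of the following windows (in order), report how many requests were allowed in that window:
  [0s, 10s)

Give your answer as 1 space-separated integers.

Answer: 4

Derivation:
Processing requests:
  req#1 t=0s (window 0): ALLOW
  req#2 t=0s (window 0): ALLOW
  req#3 t=0s (window 0): ALLOW
  req#4 t=0s (window 0): ALLOW
  req#5 t=0s (window 0): DENY
  req#6 t=0s (window 0): DENY
  req#7 t=0s (window 0): DENY
  req#8 t=0s (window 0): DENY
  req#9 t=0s (window 0): DENY
  req#10 t=0s (window 0): DENY
  req#11 t=0s (window 0): DENY

Allowed counts by window: 4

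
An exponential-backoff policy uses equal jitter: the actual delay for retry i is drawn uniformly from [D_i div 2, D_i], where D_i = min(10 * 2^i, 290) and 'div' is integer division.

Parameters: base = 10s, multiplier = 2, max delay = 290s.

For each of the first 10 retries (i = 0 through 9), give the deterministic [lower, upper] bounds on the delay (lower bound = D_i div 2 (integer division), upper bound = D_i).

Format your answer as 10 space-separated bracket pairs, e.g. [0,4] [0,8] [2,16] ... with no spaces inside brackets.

Computing bounds per retry:
  i=0: D_i=min(10*2^0,290)=10, bounds=[5,10]
  i=1: D_i=min(10*2^1,290)=20, bounds=[10,20]
  i=2: D_i=min(10*2^2,290)=40, bounds=[20,40]
  i=3: D_i=min(10*2^3,290)=80, bounds=[40,80]
  i=4: D_i=min(10*2^4,290)=160, bounds=[80,160]
  i=5: D_i=min(10*2^5,290)=290, bounds=[145,290]
  i=6: D_i=min(10*2^6,290)=290, bounds=[145,290]
  i=7: D_i=min(10*2^7,290)=290, bounds=[145,290]
  i=8: D_i=min(10*2^8,290)=290, bounds=[145,290]
  i=9: D_i=min(10*2^9,290)=290, bounds=[145,290]

Answer: [5,10] [10,20] [20,40] [40,80] [80,160] [145,290] [145,290] [145,290] [145,290] [145,290]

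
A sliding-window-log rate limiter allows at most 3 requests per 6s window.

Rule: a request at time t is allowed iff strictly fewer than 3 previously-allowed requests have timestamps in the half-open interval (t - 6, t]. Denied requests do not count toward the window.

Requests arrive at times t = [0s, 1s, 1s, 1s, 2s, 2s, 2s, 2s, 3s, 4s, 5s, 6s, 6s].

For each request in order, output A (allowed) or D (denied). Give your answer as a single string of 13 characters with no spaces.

Tracking allowed requests in the window:
  req#1 t=0s: ALLOW
  req#2 t=1s: ALLOW
  req#3 t=1s: ALLOW
  req#4 t=1s: DENY
  req#5 t=2s: DENY
  req#6 t=2s: DENY
  req#7 t=2s: DENY
  req#8 t=2s: DENY
  req#9 t=3s: DENY
  req#10 t=4s: DENY
  req#11 t=5s: DENY
  req#12 t=6s: ALLOW
  req#13 t=6s: DENY

Answer: AAADDDDDDDDAD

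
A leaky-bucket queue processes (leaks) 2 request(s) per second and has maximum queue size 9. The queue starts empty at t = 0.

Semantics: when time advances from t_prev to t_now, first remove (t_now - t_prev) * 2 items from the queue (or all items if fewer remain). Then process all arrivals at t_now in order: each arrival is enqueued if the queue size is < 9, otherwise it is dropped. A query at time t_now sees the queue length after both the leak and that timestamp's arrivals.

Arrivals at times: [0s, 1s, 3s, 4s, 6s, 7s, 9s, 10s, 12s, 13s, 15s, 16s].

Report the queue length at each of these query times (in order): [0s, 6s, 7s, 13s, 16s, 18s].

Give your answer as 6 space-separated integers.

Queue lengths at query times:
  query t=0s: backlog = 1
  query t=6s: backlog = 1
  query t=7s: backlog = 1
  query t=13s: backlog = 1
  query t=16s: backlog = 1
  query t=18s: backlog = 0

Answer: 1 1 1 1 1 0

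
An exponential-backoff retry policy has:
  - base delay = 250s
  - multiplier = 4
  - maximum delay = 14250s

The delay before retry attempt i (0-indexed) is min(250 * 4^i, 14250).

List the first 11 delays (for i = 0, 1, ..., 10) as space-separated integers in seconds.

Answer: 250 1000 4000 14250 14250 14250 14250 14250 14250 14250 14250

Derivation:
Computing each delay:
  i=0: min(250*4^0, 14250) = 250
  i=1: min(250*4^1, 14250) = 1000
  i=2: min(250*4^2, 14250) = 4000
  i=3: min(250*4^3, 14250) = 14250
  i=4: min(250*4^4, 14250) = 14250
  i=5: min(250*4^5, 14250) = 14250
  i=6: min(250*4^6, 14250) = 14250
  i=7: min(250*4^7, 14250) = 14250
  i=8: min(250*4^8, 14250) = 14250
  i=9: min(250*4^9, 14250) = 14250
  i=10: min(250*4^10, 14250) = 14250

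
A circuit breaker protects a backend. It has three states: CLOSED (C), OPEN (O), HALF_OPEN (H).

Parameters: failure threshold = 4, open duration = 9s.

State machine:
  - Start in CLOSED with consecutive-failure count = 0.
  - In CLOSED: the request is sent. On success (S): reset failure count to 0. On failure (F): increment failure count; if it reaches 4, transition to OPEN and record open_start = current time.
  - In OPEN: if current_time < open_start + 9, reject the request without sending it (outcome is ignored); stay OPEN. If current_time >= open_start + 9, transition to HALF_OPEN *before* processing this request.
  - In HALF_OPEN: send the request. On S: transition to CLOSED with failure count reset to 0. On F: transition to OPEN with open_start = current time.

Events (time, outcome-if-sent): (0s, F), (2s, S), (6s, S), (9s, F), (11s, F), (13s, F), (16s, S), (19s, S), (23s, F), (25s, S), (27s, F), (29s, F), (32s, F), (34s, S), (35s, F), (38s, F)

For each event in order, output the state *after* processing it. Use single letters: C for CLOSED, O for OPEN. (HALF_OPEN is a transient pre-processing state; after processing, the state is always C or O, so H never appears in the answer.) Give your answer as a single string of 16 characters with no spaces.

Answer: CCCCCCCCCCCCCCCC

Derivation:
State after each event:
  event#1 t=0s outcome=F: state=CLOSED
  event#2 t=2s outcome=S: state=CLOSED
  event#3 t=6s outcome=S: state=CLOSED
  event#4 t=9s outcome=F: state=CLOSED
  event#5 t=11s outcome=F: state=CLOSED
  event#6 t=13s outcome=F: state=CLOSED
  event#7 t=16s outcome=S: state=CLOSED
  event#8 t=19s outcome=S: state=CLOSED
  event#9 t=23s outcome=F: state=CLOSED
  event#10 t=25s outcome=S: state=CLOSED
  event#11 t=27s outcome=F: state=CLOSED
  event#12 t=29s outcome=F: state=CLOSED
  event#13 t=32s outcome=F: state=CLOSED
  event#14 t=34s outcome=S: state=CLOSED
  event#15 t=35s outcome=F: state=CLOSED
  event#16 t=38s outcome=F: state=CLOSED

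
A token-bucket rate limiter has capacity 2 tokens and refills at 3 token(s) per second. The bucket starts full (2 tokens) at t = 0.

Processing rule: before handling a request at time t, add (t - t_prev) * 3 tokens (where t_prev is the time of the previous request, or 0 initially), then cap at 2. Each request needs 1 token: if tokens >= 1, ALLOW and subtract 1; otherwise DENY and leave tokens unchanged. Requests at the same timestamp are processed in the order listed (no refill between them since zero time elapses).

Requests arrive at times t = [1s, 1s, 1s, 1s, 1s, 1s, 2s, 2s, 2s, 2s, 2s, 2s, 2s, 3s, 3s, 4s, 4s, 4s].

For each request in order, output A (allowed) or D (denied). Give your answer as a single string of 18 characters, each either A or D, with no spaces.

Answer: AADDDDAADDDDDAAAAD

Derivation:
Simulating step by step:
  req#1 t=1s: ALLOW
  req#2 t=1s: ALLOW
  req#3 t=1s: DENY
  req#4 t=1s: DENY
  req#5 t=1s: DENY
  req#6 t=1s: DENY
  req#7 t=2s: ALLOW
  req#8 t=2s: ALLOW
  req#9 t=2s: DENY
  req#10 t=2s: DENY
  req#11 t=2s: DENY
  req#12 t=2s: DENY
  req#13 t=2s: DENY
  req#14 t=3s: ALLOW
  req#15 t=3s: ALLOW
  req#16 t=4s: ALLOW
  req#17 t=4s: ALLOW
  req#18 t=4s: DENY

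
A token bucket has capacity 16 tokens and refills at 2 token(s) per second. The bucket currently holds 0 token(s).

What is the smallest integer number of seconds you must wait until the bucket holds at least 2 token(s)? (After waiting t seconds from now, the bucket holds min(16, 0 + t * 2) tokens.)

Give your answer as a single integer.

Answer: 1

Derivation:
Need 0 + t * 2 >= 2, so t >= 2/2.
Smallest integer t = ceil(2/2) = 1.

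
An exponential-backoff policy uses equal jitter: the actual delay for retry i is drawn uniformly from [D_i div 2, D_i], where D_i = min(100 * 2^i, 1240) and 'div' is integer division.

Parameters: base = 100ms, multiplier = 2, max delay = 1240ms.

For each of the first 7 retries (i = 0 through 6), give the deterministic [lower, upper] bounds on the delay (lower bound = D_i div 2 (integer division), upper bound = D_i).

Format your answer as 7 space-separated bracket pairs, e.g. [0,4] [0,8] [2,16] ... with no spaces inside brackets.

Computing bounds per retry:
  i=0: D_i=min(100*2^0,1240)=100, bounds=[50,100]
  i=1: D_i=min(100*2^1,1240)=200, bounds=[100,200]
  i=2: D_i=min(100*2^2,1240)=400, bounds=[200,400]
  i=3: D_i=min(100*2^3,1240)=800, bounds=[400,800]
  i=4: D_i=min(100*2^4,1240)=1240, bounds=[620,1240]
  i=5: D_i=min(100*2^5,1240)=1240, bounds=[620,1240]
  i=6: D_i=min(100*2^6,1240)=1240, bounds=[620,1240]

Answer: [50,100] [100,200] [200,400] [400,800] [620,1240] [620,1240] [620,1240]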